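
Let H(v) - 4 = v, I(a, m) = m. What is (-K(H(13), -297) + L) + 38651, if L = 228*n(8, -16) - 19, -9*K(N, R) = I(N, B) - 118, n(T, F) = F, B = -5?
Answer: 104911/3 ≈ 34970.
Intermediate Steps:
H(v) = 4 + v
K(N, R) = 41/3 (K(N, R) = -(-5 - 118)/9 = -⅑*(-123) = 41/3)
L = -3667 (L = 228*(-16) - 19 = -3648 - 19 = -3667)
(-K(H(13), -297) + L) + 38651 = (-1*41/3 - 3667) + 38651 = (-41/3 - 3667) + 38651 = -11042/3 + 38651 = 104911/3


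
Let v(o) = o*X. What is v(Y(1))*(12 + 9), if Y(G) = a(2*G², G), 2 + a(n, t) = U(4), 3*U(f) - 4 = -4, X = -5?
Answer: 210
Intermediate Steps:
U(f) = 0 (U(f) = 4/3 + (⅓)*(-4) = 4/3 - 4/3 = 0)
a(n, t) = -2 (a(n, t) = -2 + 0 = -2)
Y(G) = -2
v(o) = -5*o (v(o) = o*(-5) = -5*o)
v(Y(1))*(12 + 9) = (-5*(-2))*(12 + 9) = 10*21 = 210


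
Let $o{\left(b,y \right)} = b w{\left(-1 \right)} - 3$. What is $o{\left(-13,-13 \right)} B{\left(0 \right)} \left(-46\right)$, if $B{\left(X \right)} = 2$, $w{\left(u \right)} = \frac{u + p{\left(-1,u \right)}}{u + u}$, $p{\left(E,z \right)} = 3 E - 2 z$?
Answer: $1472$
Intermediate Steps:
$p{\left(E,z \right)} = - 2 z + 3 E$
$w{\left(u \right)} = \frac{-3 - u}{2 u}$ ($w{\left(u \right)} = \frac{u - \left(3 + 2 u\right)}{u + u} = \frac{u - \left(3 + 2 u\right)}{2 u} = \left(u - \left(3 + 2 u\right)\right) \frac{1}{2 u} = \left(-3 - u\right) \frac{1}{2 u} = \frac{-3 - u}{2 u}$)
$o{\left(b,y \right)} = -3 + b$ ($o{\left(b,y \right)} = b \frac{-3 - -1}{2 \left(-1\right)} - 3 = b \frac{1}{2} \left(-1\right) \left(-3 + 1\right) - 3 = b \frac{1}{2} \left(-1\right) \left(-2\right) - 3 = b 1 - 3 = b - 3 = -3 + b$)
$o{\left(-13,-13 \right)} B{\left(0 \right)} \left(-46\right) = \left(-3 - 13\right) 2 \left(-46\right) = \left(-16\right) \left(-92\right) = 1472$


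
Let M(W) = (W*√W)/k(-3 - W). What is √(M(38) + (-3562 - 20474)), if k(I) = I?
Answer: √(-40404516 - 1558*√38)/41 ≈ 155.05*I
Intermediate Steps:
M(W) = W^(3/2)/(-3 - W) (M(W) = (W*√W)/(-3 - W) = W^(3/2)/(-3 - W))
√(M(38) + (-3562 - 20474)) = √(-38^(3/2)/(3 + 38) + (-3562 - 20474)) = √(-1*38*√38/41 - 24036) = √(-1*38*√38*1/41 - 24036) = √(-38*√38/41 - 24036) = √(-24036 - 38*√38/41)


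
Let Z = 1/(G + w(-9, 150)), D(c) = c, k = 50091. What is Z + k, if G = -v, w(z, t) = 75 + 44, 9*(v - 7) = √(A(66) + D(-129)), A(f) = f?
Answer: 807917883/16129 + 3*I*√7/112903 ≈ 50091.0 + 7.0302e-5*I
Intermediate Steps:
v = 7 + I*√7/3 (v = 7 + √(66 - 129)/9 = 7 + √(-63)/9 = 7 + (3*I*√7)/9 = 7 + I*√7/3 ≈ 7.0 + 0.88192*I)
w(z, t) = 119
G = -7 - I*√7/3 (G = -(7 + I*√7/3) = -7 - I*√7/3 ≈ -7.0 - 0.88192*I)
Z = 1/(112 - I*√7/3) (Z = 1/((-7 - I*√7/3) + 119) = 1/(112 - I*√7/3) ≈ 0.008928 + 7.03e-5*I)
Z + k = (144/16129 + 3*I*√7/112903) + 50091 = 807917883/16129 + 3*I*√7/112903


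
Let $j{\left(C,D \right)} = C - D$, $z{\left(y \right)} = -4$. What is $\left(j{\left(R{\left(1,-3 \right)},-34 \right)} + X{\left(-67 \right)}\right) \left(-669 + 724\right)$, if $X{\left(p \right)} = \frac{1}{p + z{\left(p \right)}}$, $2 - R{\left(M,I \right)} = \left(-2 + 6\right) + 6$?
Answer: $\frac{101475}{71} \approx 1429.2$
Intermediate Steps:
$R{\left(M,I \right)} = -8$ ($R{\left(M,I \right)} = 2 - \left(\left(-2 + 6\right) + 6\right) = 2 - \left(4 + 6\right) = 2 - 10 = -8$)
$X{\left(p \right)} = \frac{1}{-4 + p}$ ($X{\left(p \right)} = \frac{1}{p - 4} = \frac{1}{-4 + p}$)
$\left(j{\left(R{\left(1,-3 \right)},-34 \right)} + X{\left(-67 \right)}\right) \left(-669 + 724\right) = \left(\left(-8 - -34\right) + \frac{1}{-4 - 67}\right) \left(-669 + 724\right) = \left(\left(-8 + 34\right) + \frac{1}{-71}\right) 55 = \left(26 - \frac{1}{71}\right) 55 = \frac{1845}{71} \cdot 55 = \frac{101475}{71}$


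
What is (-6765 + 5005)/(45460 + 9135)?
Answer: -352/10919 ≈ -0.032237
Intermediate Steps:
(-6765 + 5005)/(45460 + 9135) = -1760/54595 = -1760*1/54595 = -352/10919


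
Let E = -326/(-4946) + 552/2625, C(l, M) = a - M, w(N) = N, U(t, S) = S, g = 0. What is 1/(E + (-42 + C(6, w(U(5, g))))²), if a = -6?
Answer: 2163875/4986165657 ≈ 0.00043398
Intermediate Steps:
C(l, M) = -6 - M
E = 597657/2163875 (E = -326*(-1/4946) + 552*(1/2625) = 163/2473 + 184/875 = 597657/2163875 ≈ 0.27620)
1/(E + (-42 + C(6, w(U(5, g))))²) = 1/(597657/2163875 + (-42 + (-6 - 1*0))²) = 1/(597657/2163875 + (-42 + (-6 + 0))²) = 1/(597657/2163875 + (-42 - 6)²) = 1/(597657/2163875 + (-48)²) = 1/(597657/2163875 + 2304) = 1/(4986165657/2163875) = 2163875/4986165657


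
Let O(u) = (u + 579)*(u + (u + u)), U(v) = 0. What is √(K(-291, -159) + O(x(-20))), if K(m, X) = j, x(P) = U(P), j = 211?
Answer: √211 ≈ 14.526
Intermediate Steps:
x(P) = 0
K(m, X) = 211
O(u) = 3*u*(579 + u) (O(u) = (579 + u)*(u + 2*u) = (579 + u)*(3*u) = 3*u*(579 + u))
√(K(-291, -159) + O(x(-20))) = √(211 + 3*0*(579 + 0)) = √(211 + 3*0*579) = √(211 + 0) = √211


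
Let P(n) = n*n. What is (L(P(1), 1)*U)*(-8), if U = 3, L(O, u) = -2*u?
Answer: 48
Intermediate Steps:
P(n) = n²
(L(P(1), 1)*U)*(-8) = (-2*1*3)*(-8) = -2*3*(-8) = -6*(-8) = 48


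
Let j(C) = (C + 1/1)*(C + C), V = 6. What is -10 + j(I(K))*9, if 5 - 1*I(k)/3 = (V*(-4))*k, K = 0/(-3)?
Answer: 4310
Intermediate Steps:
K = 0 (K = 0*(-1/3) = 0)
I(k) = 15 + 72*k (I(k) = 15 - 3*6*(-4)*k = 15 - (-72)*k = 15 + 72*k)
j(C) = 2*C*(1 + C) (j(C) = (C + 1)*(2*C) = (1 + C)*(2*C) = 2*C*(1 + C))
-10 + j(I(K))*9 = -10 + (2*(15 + 72*0)*(1 + (15 + 72*0)))*9 = -10 + (2*(15 + 0)*(1 + (15 + 0)))*9 = -10 + (2*15*(1 + 15))*9 = -10 + (2*15*16)*9 = -10 + 480*9 = -10 + 4320 = 4310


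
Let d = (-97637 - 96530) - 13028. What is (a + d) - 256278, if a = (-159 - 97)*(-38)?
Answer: -453745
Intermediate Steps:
a = 9728 (a = -256*(-38) = 9728)
d = -207195 (d = -194167 - 13028 = -207195)
(a + d) - 256278 = (9728 - 207195) - 256278 = -197467 - 256278 = -453745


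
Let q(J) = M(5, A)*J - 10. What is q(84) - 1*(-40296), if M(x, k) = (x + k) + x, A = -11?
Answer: 40202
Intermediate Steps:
M(x, k) = k + 2*x (M(x, k) = (k + x) + x = k + 2*x)
q(J) = -10 - J (q(J) = (-11 + 2*5)*J - 10 = (-11 + 10)*J - 10 = -J - 10 = -10 - J)
q(84) - 1*(-40296) = (-10 - 1*84) - 1*(-40296) = (-10 - 84) + 40296 = -94 + 40296 = 40202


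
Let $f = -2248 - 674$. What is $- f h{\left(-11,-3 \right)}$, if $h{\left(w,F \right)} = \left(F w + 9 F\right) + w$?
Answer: $-14610$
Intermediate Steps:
$h{\left(w,F \right)} = w + 9 F + F w$ ($h{\left(w,F \right)} = \left(9 F + F w\right) + w = w + 9 F + F w$)
$f = -2922$
$- f h{\left(-11,-3 \right)} = - \left(-2922\right) \left(-11 + 9 \left(-3\right) - -33\right) = - \left(-2922\right) \left(-11 - 27 + 33\right) = - \left(-2922\right) \left(-5\right) = \left(-1\right) 14610 = -14610$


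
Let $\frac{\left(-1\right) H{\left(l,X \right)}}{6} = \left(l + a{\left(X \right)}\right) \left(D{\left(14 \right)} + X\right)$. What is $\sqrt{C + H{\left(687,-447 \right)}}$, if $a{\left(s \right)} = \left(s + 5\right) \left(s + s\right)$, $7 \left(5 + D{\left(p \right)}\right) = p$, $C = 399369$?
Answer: $\sqrt{1069153869} \approx 32698.0$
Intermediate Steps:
$D{\left(p \right)} = -5 + \frac{p}{7}$
$a{\left(s \right)} = 2 s \left(5 + s\right)$ ($a{\left(s \right)} = \left(5 + s\right) 2 s = 2 s \left(5 + s\right)$)
$H{\left(l,X \right)} = - 6 \left(-3 + X\right) \left(l + 2 X \left(5 + X\right)\right)$ ($H{\left(l,X \right)} = - 6 \left(l + 2 X \left(5 + X\right)\right) \left(\left(-5 + \frac{1}{7} \cdot 14\right) + X\right) = - 6 \left(l + 2 X \left(5 + X\right)\right) \left(\left(-5 + 2\right) + X\right) = - 6 \left(l + 2 X \left(5 + X\right)\right) \left(-3 + X\right) = - 6 \left(-3 + X\right) \left(l + 2 X \left(5 + X\right)\right)$)
$\sqrt{C + H{\left(687,-447 \right)}} = \sqrt{399369 - \left(68094 - 1071775476 - 1842534 + 4795416\right)} = \sqrt{399369 - -1068754500} = \sqrt{399369 + \left(-4795416 + 1071775476 + 12366 - 80460 + 1842534\right)} = \sqrt{399369 + 1068754500} = \sqrt{1069153869}$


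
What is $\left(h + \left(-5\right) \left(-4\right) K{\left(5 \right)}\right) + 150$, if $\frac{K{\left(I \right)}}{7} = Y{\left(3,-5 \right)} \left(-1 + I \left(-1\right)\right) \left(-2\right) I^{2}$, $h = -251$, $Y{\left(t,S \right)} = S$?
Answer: $-210101$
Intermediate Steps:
$K{\left(I \right)} = 7 I^{2} \left(-10 - 10 I\right)$ ($K{\left(I \right)} = 7 - 5 \left(-1 + I \left(-1\right)\right) \left(-2\right) I^{2} = 7 - 5 \left(-1 - I\right) \left(-2\right) I^{2} = 7 \left(5 + 5 I\right) \left(-2\right) I^{2} = 7 \left(-10 - 10 I\right) I^{2} = 7 I^{2} \left(-10 - 10 I\right)$)
$\left(h + \left(-5\right) \left(-4\right) K{\left(5 \right)}\right) + 150 = \left(-251 + \left(-5\right) \left(-4\right) 70 \cdot 5^{2} \left(-1 - 5\right)\right) + 150 = \left(-251 + 20 \cdot 70 \cdot 25 \left(-1 - 5\right)\right) + 150 = \left(-251 + 20 \cdot 70 \cdot 25 \left(-6\right)\right) + 150 = \left(-251 + 20 \left(-10500\right)\right) + 150 = \left(-251 - 210000\right) + 150 = -210251 + 150 = -210101$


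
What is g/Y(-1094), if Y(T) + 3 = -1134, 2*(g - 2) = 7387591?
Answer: -7387595/2274 ≈ -3248.7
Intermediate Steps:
g = 7387595/2 (g = 2 + (½)*7387591 = 2 + 7387591/2 = 7387595/2 ≈ 3.6938e+6)
Y(T) = -1137 (Y(T) = -3 - 1134 = -1137)
g/Y(-1094) = (7387595/2)/(-1137) = (7387595/2)*(-1/1137) = -7387595/2274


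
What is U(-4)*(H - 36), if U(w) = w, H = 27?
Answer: 36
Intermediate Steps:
U(-4)*(H - 36) = -4*(27 - 36) = -4*(-9) = 36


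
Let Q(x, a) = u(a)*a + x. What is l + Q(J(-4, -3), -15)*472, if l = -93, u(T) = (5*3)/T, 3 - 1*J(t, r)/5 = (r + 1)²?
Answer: 4627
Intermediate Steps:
J(t, r) = 15 - 5*(1 + r)² (J(t, r) = 15 - 5*(r + 1)² = 15 - 5*(1 + r)²)
u(T) = 15/T
Q(x, a) = 15 + x (Q(x, a) = (15/a)*a + x = 15 + x)
l + Q(J(-4, -3), -15)*472 = -93 + (15 + (15 - 5*(1 - 3)²))*472 = -93 + (15 + (15 - 5*(-2)²))*472 = -93 + (15 + (15 - 5*4))*472 = -93 + (15 + (15 - 20))*472 = -93 + (15 - 5)*472 = -93 + 10*472 = -93 + 4720 = 4627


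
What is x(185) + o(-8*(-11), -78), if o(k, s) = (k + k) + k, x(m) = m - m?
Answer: 264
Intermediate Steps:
x(m) = 0
o(k, s) = 3*k (o(k, s) = 2*k + k = 3*k)
x(185) + o(-8*(-11), -78) = 0 + 3*(-8*(-11)) = 0 + 3*88 = 0 + 264 = 264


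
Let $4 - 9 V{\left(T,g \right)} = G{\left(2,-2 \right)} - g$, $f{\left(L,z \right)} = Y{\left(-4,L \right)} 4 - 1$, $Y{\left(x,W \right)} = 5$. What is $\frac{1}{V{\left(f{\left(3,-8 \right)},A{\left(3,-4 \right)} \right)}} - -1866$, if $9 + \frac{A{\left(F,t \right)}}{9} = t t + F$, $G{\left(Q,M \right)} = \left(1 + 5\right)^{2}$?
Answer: $\frac{108237}{58} \approx 1866.2$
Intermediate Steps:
$f{\left(L,z \right)} = 19$ ($f{\left(L,z \right)} = 5 \cdot 4 - 1 = 20 - 1 = 19$)
$G{\left(Q,M \right)} = 36$ ($G{\left(Q,M \right)} = 6^{2} = 36$)
$A{\left(F,t \right)} = -81 + 9 F + 9 t^{2}$ ($A{\left(F,t \right)} = -81 + 9 \left(t t + F\right) = -81 + 9 \left(t^{2} + F\right) = -81 + 9 \left(F + t^{2}\right) = -81 + \left(9 F + 9 t^{2}\right) = -81 + 9 F + 9 t^{2}$)
$V{\left(T,g \right)} = - \frac{32}{9} + \frac{g}{9}$ ($V{\left(T,g \right)} = \frac{4}{9} - \frac{36 - g}{9} = \frac{4}{9} + \left(-4 + \frac{g}{9}\right) = - \frac{32}{9} + \frac{g}{9}$)
$\frac{1}{V{\left(f{\left(3,-8 \right)},A{\left(3,-4 \right)} \right)}} - -1866 = \frac{1}{- \frac{32}{9} + \frac{-81 + 9 \cdot 3 + 9 \left(-4\right)^{2}}{9}} - -1866 = \frac{1}{- \frac{32}{9} + \frac{-81 + 27 + 9 \cdot 16}{9}} + 1866 = \frac{1}{- \frac{32}{9} + \frac{-81 + 27 + 144}{9}} + 1866 = \frac{1}{- \frac{32}{9} + \frac{1}{9} \cdot 90} + 1866 = \frac{1}{- \frac{32}{9} + 10} + 1866 = \frac{1}{\frac{58}{9}} + 1866 = \frac{9}{58} + 1866 = \frac{108237}{58}$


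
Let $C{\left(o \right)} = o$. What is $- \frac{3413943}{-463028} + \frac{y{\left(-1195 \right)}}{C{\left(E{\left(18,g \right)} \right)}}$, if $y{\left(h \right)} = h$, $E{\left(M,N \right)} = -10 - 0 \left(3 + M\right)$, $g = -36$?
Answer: $\frac{58745789}{463028} \approx 126.87$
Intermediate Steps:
$E{\left(M,N \right)} = -10$ ($E{\left(M,N \right)} = -10 - 0 = -10 + 0 = -10$)
$- \frac{3413943}{-463028} + \frac{y{\left(-1195 \right)}}{C{\left(E{\left(18,g \right)} \right)}} = - \frac{3413943}{-463028} - \frac{1195}{-10} = \left(-3413943\right) \left(- \frac{1}{463028}\right) - - \frac{239}{2} = \frac{3413943}{463028} + \frac{239}{2} = \frac{58745789}{463028}$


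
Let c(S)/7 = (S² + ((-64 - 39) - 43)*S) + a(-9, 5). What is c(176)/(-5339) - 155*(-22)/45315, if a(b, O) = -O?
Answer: -17421583/2546703 ≈ -6.8408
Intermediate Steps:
c(S) = -35 - 1022*S + 7*S² (c(S) = 7*((S² + ((-64 - 39) - 43)*S) - 1*5) = 7*((S² + (-103 - 43)*S) - 5) = 7*((S² - 146*S) - 5) = 7*(-5 + S² - 146*S) = -35 - 1022*S + 7*S²)
c(176)/(-5339) - 155*(-22)/45315 = (-35 - 1022*176 + 7*176²)/(-5339) - 155*(-22)/45315 = (-35 - 179872 + 7*30976)*(-1/5339) + 3410*(1/45315) = (-35 - 179872 + 216832)*(-1/5339) + 682/9063 = 36925*(-1/5339) + 682/9063 = -36925/5339 + 682/9063 = -17421583/2546703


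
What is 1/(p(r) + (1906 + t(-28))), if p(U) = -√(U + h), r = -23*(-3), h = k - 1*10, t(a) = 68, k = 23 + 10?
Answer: 987/1948292 + √23/1948292 ≈ 0.00050906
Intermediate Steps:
k = 33
h = 23 (h = 33 - 1*10 = 33 - 10 = 23)
r = 69
p(U) = -√(23 + U) (p(U) = -√(U + 23) = -√(23 + U))
1/(p(r) + (1906 + t(-28))) = 1/(-√(23 + 69) + (1906 + 68)) = 1/(-√92 + 1974) = 1/(-2*√23 + 1974) = 1/(1974 - 2*√23)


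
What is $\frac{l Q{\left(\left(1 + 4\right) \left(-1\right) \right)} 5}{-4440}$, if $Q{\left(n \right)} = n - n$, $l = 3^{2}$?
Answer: $0$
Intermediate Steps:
$l = 9$
$Q{\left(n \right)} = 0$
$\frac{l Q{\left(\left(1 + 4\right) \left(-1\right) \right)} 5}{-4440} = \frac{9 \cdot 0 \cdot 5}{-4440} = 0 \cdot 5 \left(- \frac{1}{4440}\right) = 0 \left(- \frac{1}{4440}\right) = 0$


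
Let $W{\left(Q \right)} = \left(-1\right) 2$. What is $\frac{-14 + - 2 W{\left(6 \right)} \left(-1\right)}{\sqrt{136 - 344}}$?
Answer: $\frac{9 i \sqrt{13}}{26} \approx 1.2481 i$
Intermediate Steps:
$W{\left(Q \right)} = -2$
$\frac{-14 + - 2 W{\left(6 \right)} \left(-1\right)}{\sqrt{136 - 344}} = \frac{-14 + \left(-2\right) \left(-2\right) \left(-1\right)}{\sqrt{136 - 344}} = \frac{-14 + 4 \left(-1\right)}{\sqrt{-208}} = \frac{-14 - 4}{4 i \sqrt{13}} = - 18 \left(- \frac{i \sqrt{13}}{52}\right) = \frac{9 i \sqrt{13}}{26}$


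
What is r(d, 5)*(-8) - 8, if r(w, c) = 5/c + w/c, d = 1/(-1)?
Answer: -72/5 ≈ -14.400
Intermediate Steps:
d = -1
r(d, 5)*(-8) - 8 = ((5 - 1)/5)*(-8) - 8 = ((1/5)*4)*(-8) - 8 = (4/5)*(-8) - 8 = -32/5 - 8 = -72/5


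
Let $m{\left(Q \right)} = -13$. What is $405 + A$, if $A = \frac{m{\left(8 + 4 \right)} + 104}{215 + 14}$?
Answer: $\frac{92836}{229} \approx 405.4$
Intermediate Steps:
$A = \frac{91}{229}$ ($A = \frac{-13 + 104}{215 + 14} = \frac{91}{229} \approx 0.39738$)
$405 + A = 405 + \frac{91}{229} = \frac{92836}{229}$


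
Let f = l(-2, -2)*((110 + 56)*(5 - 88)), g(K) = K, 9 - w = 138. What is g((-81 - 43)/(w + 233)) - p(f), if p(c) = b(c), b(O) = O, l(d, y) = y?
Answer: -716487/26 ≈ -27557.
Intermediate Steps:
w = -129 (w = 9 - 1*138 = 9 - 138 = -129)
f = 27556 (f = -2*(110 + 56)*(5 - 88) = -332*(-83) = -2*(-13778) = 27556)
p(c) = c
g((-81 - 43)/(w + 233)) - p(f) = (-81 - 43)/(-129 + 233) - 1*27556 = -124/104 - 27556 = -124*1/104 - 27556 = -31/26 - 27556 = -716487/26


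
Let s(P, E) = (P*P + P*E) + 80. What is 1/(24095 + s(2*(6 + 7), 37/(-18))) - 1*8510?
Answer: -1899244771/223178 ≈ -8510.0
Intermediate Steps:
s(P, E) = 80 + P² + E*P (s(P, E) = (P² + E*P) + 80 = 80 + P² + E*P)
1/(24095 + s(2*(6 + 7), 37/(-18))) - 1*8510 = 1/(24095 + (80 + (2*(6 + 7))² + (37/(-18))*(2*(6 + 7)))) - 1*8510 = 1/(24095 + (80 + (2*13)² + (37*(-1/18))*(2*13))) - 8510 = 1/(24095 + (80 + 26² - 37/18*26)) - 8510 = 1/(24095 + (80 + 676 - 481/9)) - 8510 = 1/(24095 + 6323/9) - 8510 = 1/(223178/9) - 8510 = 9/223178 - 8510 = -1899244771/223178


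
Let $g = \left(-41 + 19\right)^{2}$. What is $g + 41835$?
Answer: $42319$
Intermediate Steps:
$g = 484$ ($g = \left(-22\right)^{2} = 484$)
$g + 41835 = 484 + 41835 = 42319$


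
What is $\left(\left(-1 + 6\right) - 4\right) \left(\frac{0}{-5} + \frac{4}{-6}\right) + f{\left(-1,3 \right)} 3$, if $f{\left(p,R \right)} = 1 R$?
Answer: $\frac{25}{3} \approx 8.3333$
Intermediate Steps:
$f{\left(p,R \right)} = R$
$\left(\left(-1 + 6\right) - 4\right) \left(\frac{0}{-5} + \frac{4}{-6}\right) + f{\left(-1,3 \right)} 3 = \left(\left(-1 + 6\right) - 4\right) \left(\frac{0}{-5} + \frac{4}{-6}\right) + 3 \cdot 3 = \left(5 - 4\right) \left(0 \left(- \frac{1}{5}\right) + 4 \left(- \frac{1}{6}\right)\right) + 9 = 1 \left(0 - \frac{2}{3}\right) + 9 = 1 \left(- \frac{2}{3}\right) + 9 = - \frac{2}{3} + 9 = \frac{25}{3}$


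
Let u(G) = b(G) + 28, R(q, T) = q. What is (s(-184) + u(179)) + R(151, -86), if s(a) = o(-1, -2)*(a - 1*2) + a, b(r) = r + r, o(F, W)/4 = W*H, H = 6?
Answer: 9281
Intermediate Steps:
o(F, W) = 24*W (o(F, W) = 4*(W*6) = 4*(6*W) = 24*W)
b(r) = 2*r
s(a) = 96 - 47*a (s(a) = (24*(-2))*(a - 1*2) + a = -48*(a - 2) + a = -48*(-2 + a) + a = (96 - 48*a) + a = 96 - 47*a)
u(G) = 28 + 2*G (u(G) = 2*G + 28 = 28 + 2*G)
(s(-184) + u(179)) + R(151, -86) = ((96 - 47*(-184)) + (28 + 2*179)) + 151 = ((96 + 8648) + (28 + 358)) + 151 = (8744 + 386) + 151 = 9130 + 151 = 9281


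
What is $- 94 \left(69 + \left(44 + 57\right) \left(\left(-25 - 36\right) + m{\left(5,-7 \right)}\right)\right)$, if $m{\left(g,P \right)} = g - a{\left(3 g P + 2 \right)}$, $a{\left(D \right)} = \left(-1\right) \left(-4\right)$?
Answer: $563154$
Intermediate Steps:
$a{\left(D \right)} = 4$
$m{\left(g,P \right)} = -4 + g$ ($m{\left(g,P \right)} = g - 4 = -4 + g$)
$- 94 \left(69 + \left(44 + 57\right) \left(\left(-25 - 36\right) + m{\left(5,-7 \right)}\right)\right) = - 94 \left(69 + \left(44 + 57\right) \left(\left(-25 - 36\right) + \left(-4 + 5\right)\right)\right) = - 94 \left(69 + 101 \left(\left(-25 - 36\right) + 1\right)\right) = - 94 \left(69 + 101 \left(-61 + 1\right)\right) = - 94 \left(69 + 101 \left(-60\right)\right) = - 94 \left(69 - 6060\right) = \left(-94\right) \left(-5991\right) = 563154$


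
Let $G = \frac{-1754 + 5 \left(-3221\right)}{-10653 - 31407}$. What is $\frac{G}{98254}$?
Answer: $\frac{5953}{1377521080} \approx 4.3215 \cdot 10^{-6}$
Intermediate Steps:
$G = \frac{5953}{14020}$ ($G = \frac{-1754 - 16105}{-42060} = \left(-17859\right) \left(- \frac{1}{42060}\right) = \frac{5953}{14020} \approx 0.42461$)
$\frac{G}{98254} = \frac{5953}{14020 \cdot 98254} = \frac{5953}{14020} \cdot \frac{1}{98254} = \frac{5953}{1377521080}$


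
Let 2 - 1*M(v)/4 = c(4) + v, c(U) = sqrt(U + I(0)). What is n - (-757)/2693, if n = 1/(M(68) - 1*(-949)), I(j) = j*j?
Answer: 515182/1823161 ≈ 0.28258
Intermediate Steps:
I(j) = j**2
c(U) = sqrt(U) (c(U) = sqrt(U + 0**2) = sqrt(U + 0) = sqrt(U))
M(v) = -4*v (M(v) = 8 - 4*(sqrt(4) + v) = 8 - 4*(2 + v) = 8 + (-8 - 4*v) = -4*v)
n = 1/677 (n = 1/(-4*68 - 1*(-949)) = 1/(-272 + 949) = 1/677 ≈ 0.0014771)
n - (-757)/2693 = 1/677 - (-757)/2693 = 1/677 - 1*(-757/2693) = 1/677 + 757/2693 = 515182/1823161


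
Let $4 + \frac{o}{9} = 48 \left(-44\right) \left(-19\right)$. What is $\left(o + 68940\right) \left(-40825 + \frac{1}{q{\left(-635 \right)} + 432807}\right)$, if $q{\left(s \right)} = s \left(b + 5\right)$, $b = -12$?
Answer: $- \frac{1919212298023086}{109313} \approx -1.7557 \cdot 10^{10}$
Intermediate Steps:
$o = 361116$ ($o = -36 + 9 \cdot 48 \left(-44\right) \left(-19\right) = -36 + 9 \left(\left(-2112\right) \left(-19\right)\right) = -36 + 9 \cdot 40128 = -36 + 361152 = 361116$)
$q{\left(s \right)} = - 7 s$ ($q{\left(s \right)} = s \left(-12 + 5\right) = s \left(-7\right) = - 7 s$)
$\left(o + 68940\right) \left(-40825 + \frac{1}{q{\left(-635 \right)} + 432807}\right) = \left(361116 + 68940\right) \left(-40825 + \frac{1}{\left(-7\right) \left(-635\right) + 432807}\right) = 430056 \left(-40825 + \frac{1}{4445 + 432807}\right) = 430056 \left(-40825 + \frac{1}{437252}\right) = 430056 \left(- \frac{17850812899}{437252}\right) = - \frac{1919212298023086}{109313}$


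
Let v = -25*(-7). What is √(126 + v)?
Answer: √301 ≈ 17.349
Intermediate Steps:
v = 175
√(126 + v) = √(126 + 175) = √301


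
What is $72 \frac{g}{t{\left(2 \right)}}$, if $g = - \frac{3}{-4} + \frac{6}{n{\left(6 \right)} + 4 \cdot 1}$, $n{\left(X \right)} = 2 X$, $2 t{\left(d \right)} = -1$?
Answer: $-162$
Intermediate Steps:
$t{\left(d \right)} = - \frac{1}{2}$ ($t{\left(d \right)} = \frac{1}{2} \left(-1\right) = - \frac{1}{2}$)
$g = \frac{9}{8}$ ($g = - \frac{3}{-4} + \frac{6}{2 \cdot 6 + 4 \cdot 1} = \left(-3\right) \left(- \frac{1}{4}\right) + \frac{6}{12 + 4} = \frac{3}{4} + \frac{6}{16} = \frac{3}{4} + 6 \cdot \frac{1}{16} = \frac{3}{4} + \frac{3}{8} = \frac{9}{8} \approx 1.125$)
$72 \frac{g}{t{\left(2 \right)}} = 72 \frac{9}{8 \left(- \frac{1}{2}\right)} = 72 \cdot \frac{9}{8} \left(-2\right) = 72 \left(- \frac{9}{4}\right) = -162$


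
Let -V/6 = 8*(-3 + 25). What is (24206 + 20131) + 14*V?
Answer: 29553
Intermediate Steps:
V = -1056 (V = -48*(-3 + 25) = -48*22 = -6*176 = -1056)
(24206 + 20131) + 14*V = (24206 + 20131) + 14*(-1056) = 44337 - 14784 = 29553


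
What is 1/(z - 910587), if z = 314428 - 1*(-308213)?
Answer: -1/287946 ≈ -3.4729e-6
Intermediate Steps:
z = 622641 (z = 314428 + 308213 = 622641)
1/(z - 910587) = 1/(622641 - 910587) = 1/(-287946) = -1/287946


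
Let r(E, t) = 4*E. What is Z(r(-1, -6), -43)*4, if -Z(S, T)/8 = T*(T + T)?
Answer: -118336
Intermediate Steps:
Z(S, T) = -16*T**2 (Z(S, T) = -8*T*(T + T) = -8*T*2*T = -16*T**2)
Z(r(-1, -6), -43)*4 = -16*(-43)**2*4 = -16*1849*4 = -29584*4 = -118336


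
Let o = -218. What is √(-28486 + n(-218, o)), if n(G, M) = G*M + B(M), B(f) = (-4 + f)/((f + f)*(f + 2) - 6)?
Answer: √4689687549235/15695 ≈ 137.98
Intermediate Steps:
B(f) = (-4 + f)/(-6 + 2*f*(2 + f)) (B(f) = (-4 + f)/((2*f)*(2 + f) - 6) = (-4 + f)/(2*f*(2 + f) - 6) = (-4 + f)/(-6 + 2*f*(2 + f)))
n(G, M) = G*M + (-4 + M)/(2*(-3 + M² + 2*M))
√(-28486 + n(-218, o)) = √(-28486 + (-2 + (½)*(-218) - 218*(-218)*(-3 + (-218)² + 2*(-218)))/(-3 + (-218)² + 2*(-218))) = √(-28486 + (-2 - 109 - 218*(-218)*(-3 + 47524 - 436))/(-3 + 47524 - 436)) = √(-28486 + (-2 - 109 - 218*(-218)*47085)/47085) = √(-28486 + (-2 - 109 + 2237667540)/47085) = √(-28486 + (1/47085)*2237667429) = √(-28486 + 745889143/15695) = √(298801373/15695) = √4689687549235/15695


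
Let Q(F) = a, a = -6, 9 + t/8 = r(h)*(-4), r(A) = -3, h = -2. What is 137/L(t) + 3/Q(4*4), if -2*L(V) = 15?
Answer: -563/30 ≈ -18.767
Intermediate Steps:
t = 24 (t = -72 + 8*(-3*(-4)) = -72 + 8*12 = -72 + 96 = 24)
L(V) = -15/2 (L(V) = -½*15 = -15/2)
Q(F) = -6
137/L(t) + 3/Q(4*4) = 137/(-15/2) + 3/(-6) = 137*(-2/15) + 3*(-⅙) = -274/15 - ½ = -563/30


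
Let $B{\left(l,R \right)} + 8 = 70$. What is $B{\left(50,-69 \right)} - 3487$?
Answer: $-3425$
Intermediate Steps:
$B{\left(l,R \right)} = 62$ ($B{\left(l,R \right)} = -8 + 70 = 62$)
$B{\left(50,-69 \right)} - 3487 = 62 - 3487 = -3425$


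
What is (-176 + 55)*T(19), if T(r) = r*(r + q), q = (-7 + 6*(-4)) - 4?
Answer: 36784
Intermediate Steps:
q = -35 (q = (-7 - 24) - 4 = -31 - 4 = -35)
T(r) = r*(-35 + r) (T(r) = r*(r - 35) = r*(-35 + r))
(-176 + 55)*T(19) = (-176 + 55)*(19*(-35 + 19)) = -2299*(-16) = -121*(-304) = 36784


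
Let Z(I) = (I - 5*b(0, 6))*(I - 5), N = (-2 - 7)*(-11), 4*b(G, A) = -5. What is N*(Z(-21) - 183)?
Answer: 39699/2 ≈ 19850.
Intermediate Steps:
b(G, A) = -5/4 (b(G, A) = (1/4)*(-5) = -5/4)
N = 99 (N = -9*(-11) = 99)
Z(I) = (-5 + I)*(25/4 + I) (Z(I) = (I - 5*(-5/4))*(I - 5) = (I + 25/4)*(-5 + I) = (25/4 + I)*(-5 + I) = (-5 + I)*(25/4 + I))
N*(Z(-21) - 183) = 99*((-125/4 + (-21)**2 + (5/4)*(-21)) - 183) = 99*((-125/4 + 441 - 105/4) - 183) = 99*(767/2 - 183) = 99*(401/2) = 39699/2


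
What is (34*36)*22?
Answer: 26928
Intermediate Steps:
(34*36)*22 = 1224*22 = 26928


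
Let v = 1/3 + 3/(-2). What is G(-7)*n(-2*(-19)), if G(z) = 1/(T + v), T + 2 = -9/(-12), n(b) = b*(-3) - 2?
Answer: 48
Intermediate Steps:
n(b) = -2 - 3*b (n(b) = -3*b - 2 = -2 - 3*b)
T = -5/4 (T = -2 - 9/(-12) = -2 - 9*(-1/12) = -2 + ¾ = -5/4 ≈ -1.2500)
v = -7/6 (v = 1*(⅓) + 3*(-½) = ⅓ - 3/2 = -7/6 ≈ -1.1667)
G(z) = -12/29 (G(z) = 1/(-5/4 - 7/6) = 1/(-29/12) = -12/29)
G(-7)*n(-2*(-19)) = -12*(-2 - (-6)*(-19))/29 = -12*(-2 - 3*38)/29 = -12*(-2 - 114)/29 = -12/29*(-116) = 48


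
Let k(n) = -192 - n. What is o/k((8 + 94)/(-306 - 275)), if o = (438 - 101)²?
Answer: -65983589/111450 ≈ -592.05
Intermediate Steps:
o = 113569 (o = 337² = 113569)
o/k((8 + 94)/(-306 - 275)) = 113569/(-192 - (8 + 94)/(-306 - 275)) = 113569/(-192 - 102/(-581)) = 113569/(-192 - 102*(-1)/581) = 113569/(-192 - 1*(-102/581)) = 113569/(-192 + 102/581) = 113569/(-111450/581) = 113569*(-581/111450) = -65983589/111450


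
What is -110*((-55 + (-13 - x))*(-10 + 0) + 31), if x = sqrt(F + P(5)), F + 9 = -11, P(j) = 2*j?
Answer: -78210 - 1100*I*sqrt(10) ≈ -78210.0 - 3478.5*I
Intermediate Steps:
F = -20 (F = -9 - 11 = -20)
x = I*sqrt(10) (x = sqrt(-20 + 2*5) = sqrt(-20 + 10) = sqrt(-10) = I*sqrt(10) ≈ 3.1623*I)
-110*((-55 + (-13 - x))*(-10 + 0) + 31) = -110*((-55 + (-13 - I*sqrt(10)))*(-10 + 0) + 31) = -110*((-55 + (-13 - I*sqrt(10)))*(-10) + 31) = -110*((-68 - I*sqrt(10))*(-10) + 31) = -110*((680 + 10*I*sqrt(10)) + 31) = -110*(711 + 10*I*sqrt(10)) = -78210 - 1100*I*sqrt(10)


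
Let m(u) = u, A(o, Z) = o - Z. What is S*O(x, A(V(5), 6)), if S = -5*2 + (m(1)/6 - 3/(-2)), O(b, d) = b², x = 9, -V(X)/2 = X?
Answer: -675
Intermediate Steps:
V(X) = -2*X
S = -25/3 (S = -5*2 + (1/6 - 3/(-2)) = -10 + (1*(⅙) - 3*(-½)) = -10 + (⅙ + 3/2) = -10 + 5/3 = -25/3 ≈ -8.3333)
S*O(x, A(V(5), 6)) = -25/3*9² = -25/3*81 = -675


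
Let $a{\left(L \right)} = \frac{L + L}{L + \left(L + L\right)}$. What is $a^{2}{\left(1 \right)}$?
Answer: $\frac{4}{9} \approx 0.44444$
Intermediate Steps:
$a{\left(L \right)} = \frac{2}{3}$ ($a{\left(L \right)} = \frac{2 L}{L + 2 L} = \frac{2 L}{3 L} = 2 L \frac{1}{3 L} = \frac{2}{3}$)
$a^{2}{\left(1 \right)} = \left(\frac{2}{3}\right)^{2} = \frac{4}{9}$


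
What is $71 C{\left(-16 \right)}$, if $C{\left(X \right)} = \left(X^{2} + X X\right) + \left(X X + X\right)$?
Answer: $53392$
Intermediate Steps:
$C{\left(X \right)} = X + 3 X^{2}$ ($C{\left(X \right)} = \left(X^{2} + X^{2}\right) + \left(X^{2} + X\right) = 2 X^{2} + \left(X + X^{2}\right) = X + 3 X^{2}$)
$71 C{\left(-16 \right)} = 71 \left(- 16 \left(1 + 3 \left(-16\right)\right)\right) = 71 \left(- 16 \left(1 - 48\right)\right) = 71 \left(\left(-16\right) \left(-47\right)\right) = 71 \cdot 752 = 53392$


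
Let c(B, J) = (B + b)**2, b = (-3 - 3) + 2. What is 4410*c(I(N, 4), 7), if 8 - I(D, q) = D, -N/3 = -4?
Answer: 282240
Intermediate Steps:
N = 12 (N = -3*(-4) = 12)
b = -4 (b = -6 + 2 = -4)
I(D, q) = 8 - D
c(B, J) = (-4 + B)**2 (c(B, J) = (B - 4)**2 = (-4 + B)**2)
4410*c(I(N, 4), 7) = 4410*(-4 + (8 - 1*12))**2 = 4410*(-4 + (8 - 12))**2 = 4410*(-4 - 4)**2 = 4410*(-8)**2 = 4410*64 = 282240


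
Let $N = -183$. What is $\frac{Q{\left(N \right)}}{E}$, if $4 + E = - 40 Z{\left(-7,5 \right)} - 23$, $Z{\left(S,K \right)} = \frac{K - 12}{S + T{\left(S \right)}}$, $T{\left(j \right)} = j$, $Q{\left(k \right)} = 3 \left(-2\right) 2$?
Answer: $\frac{12}{47} \approx 0.25532$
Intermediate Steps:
$Q{\left(k \right)} = -12$ ($Q{\left(k \right)} = \left(-6\right) 2 = -12$)
$Z{\left(S,K \right)} = \frac{-12 + K}{2 S}$ ($Z{\left(S,K \right)} = \frac{K - 12}{S + S} = \frac{-12 + K}{2 S}$)
$E = -47$ ($E = -4 - \left(23 + 40 \frac{-12 + 5}{2 \left(-7\right)}\right) = -4 - \left(23 + 40 \cdot \frac{1}{2} \left(- \frac{1}{7}\right) \left(-7\right)\right) = -4 - 43 = -47$)
$\frac{Q{\left(N \right)}}{E} = - \frac{12}{-47} = \left(-12\right) \left(- \frac{1}{47}\right) = \frac{12}{47}$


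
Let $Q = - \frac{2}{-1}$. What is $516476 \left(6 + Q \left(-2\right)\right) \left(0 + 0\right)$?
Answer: $0$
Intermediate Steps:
$Q = 2$ ($Q = \left(-2\right) \left(-1\right) = 2$)
$516476 \left(6 + Q \left(-2\right)\right) \left(0 + 0\right) = 516476 \left(6 + 2 \left(-2\right)\right) \left(0 + 0\right) = 516476 \left(6 - 4\right) 0 = 516476 \cdot 2 \cdot 0 = 516476 \cdot 0 = 0$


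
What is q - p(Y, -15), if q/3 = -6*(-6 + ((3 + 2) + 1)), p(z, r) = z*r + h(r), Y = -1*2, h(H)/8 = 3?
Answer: -54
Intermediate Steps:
h(H) = 24 (h(H) = 8*3 = 24)
Y = -2
p(z, r) = 24 + r*z (p(z, r) = z*r + 24 = r*z + 24 = 24 + r*z)
q = 0 (q = 3*(-6*(-6 + ((3 + 2) + 1))) = 3*(-6*(-6 + (5 + 1))) = 3*(-6*(-6 + 6)) = 3*(-6*0) = 3*0 = 0)
q - p(Y, -15) = 0 - (24 - 15*(-2)) = 0 - (24 + 30) = 0 - 1*54 = 0 - 54 = -54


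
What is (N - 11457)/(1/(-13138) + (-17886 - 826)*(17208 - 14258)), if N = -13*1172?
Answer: 350692634/725222855201 ≈ 0.00048357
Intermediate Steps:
N = -15236
(N - 11457)/(1/(-13138) + (-17886 - 826)*(17208 - 14258)) = (-15236 - 11457)/(1/(-13138) + (-17886 - 826)*(17208 - 14258)) = -26693/(-1/13138 - 18712*2950) = -26693/(-1/13138 - 55200400) = -26693/(-725222855201/13138) = -26693*(-13138/725222855201) = 350692634/725222855201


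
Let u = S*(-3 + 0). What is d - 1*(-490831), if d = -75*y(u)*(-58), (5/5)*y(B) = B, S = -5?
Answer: 556081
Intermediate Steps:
u = 15 (u = -5*(-3 + 0) = -5*(-3) = 15)
y(B) = B
d = 65250 (d = -75*15*(-58) = -1125*(-58) = 65250)
d - 1*(-490831) = 65250 - 1*(-490831) = 65250 + 490831 = 556081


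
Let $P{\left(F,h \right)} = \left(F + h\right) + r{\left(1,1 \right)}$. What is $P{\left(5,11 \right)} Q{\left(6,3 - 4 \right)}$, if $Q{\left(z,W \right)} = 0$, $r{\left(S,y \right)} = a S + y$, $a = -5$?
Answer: $0$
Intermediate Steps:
$r{\left(S,y \right)} = y - 5 S$ ($r{\left(S,y \right)} = - 5 S + y = y - 5 S$)
$P{\left(F,h \right)} = -4 + F + h$ ($P{\left(F,h \right)} = \left(F + h\right) + \left(1 - 5\right) = \left(F + h\right) - 4 = -4 + F + h$)
$P{\left(5,11 \right)} Q{\left(6,3 - 4 \right)} = \left(-4 + 5 + 11\right) 0 = 12 \cdot 0 = 0$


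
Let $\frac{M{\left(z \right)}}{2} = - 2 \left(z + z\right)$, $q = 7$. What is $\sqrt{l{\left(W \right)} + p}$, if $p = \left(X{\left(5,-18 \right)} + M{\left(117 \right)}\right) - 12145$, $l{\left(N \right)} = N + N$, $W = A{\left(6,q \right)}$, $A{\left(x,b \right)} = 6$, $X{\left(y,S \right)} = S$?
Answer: $i \sqrt{13087} \approx 114.4 i$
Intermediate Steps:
$W = 6$
$M{\left(z \right)} = - 8 z$ ($M{\left(z \right)} = 2 \left(- 2 \left(z + z\right)\right) = 2 \left(- 2 \cdot 2 z\right) = 2 \left(- 4 z\right) = - 8 z$)
$l{\left(N \right)} = 2 N$
$p = -13099$ ($p = \left(-18 - 936\right) - 12145 = -954 - 12145 = -13099$)
$\sqrt{l{\left(W \right)} + p} = \sqrt{2 \cdot 6 - 13099} = \sqrt{12 - 13099} = \sqrt{-13087} = i \sqrt{13087}$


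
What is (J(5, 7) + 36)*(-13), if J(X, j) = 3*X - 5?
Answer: -598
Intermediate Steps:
J(X, j) = -5 + 3*X
(J(5, 7) + 36)*(-13) = ((-5 + 3*5) + 36)*(-13) = ((-5 + 15) + 36)*(-13) = (10 + 36)*(-13) = 46*(-13) = -598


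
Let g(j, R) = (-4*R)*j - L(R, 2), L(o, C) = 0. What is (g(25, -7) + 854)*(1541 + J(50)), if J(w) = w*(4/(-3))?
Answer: 2291114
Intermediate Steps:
g(j, R) = -4*R*j (g(j, R) = (-4*R)*j - 1*0 = -4*R*j + 0 = -4*R*j)
J(w) = -4*w/3 (J(w) = w*(4*(-⅓)) = w*(-4/3) = -4*w/3)
(g(25, -7) + 854)*(1541 + J(50)) = (-4*(-7)*25 + 854)*(1541 - 4/3*50) = (700 + 854)*(1541 - 200/3) = 1554*(4423/3) = 2291114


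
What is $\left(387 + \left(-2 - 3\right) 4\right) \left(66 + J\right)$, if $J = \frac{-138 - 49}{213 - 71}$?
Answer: $\frac{3370895}{142} \approx 23739.0$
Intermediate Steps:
$J = - \frac{187}{142} \approx -1.3169$
$\left(387 + \left(-2 - 3\right) 4\right) \left(66 + J\right) = \left(387 + \left(-2 - 3\right) 4\right) \left(66 - \frac{187}{142}\right) = \left(387 - 20\right) \frac{9185}{142} = 367 \cdot \frac{9185}{142} = \frac{3370895}{142}$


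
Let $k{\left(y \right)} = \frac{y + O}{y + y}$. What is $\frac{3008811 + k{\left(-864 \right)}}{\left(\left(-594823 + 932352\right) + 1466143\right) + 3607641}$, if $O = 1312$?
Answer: $\frac{81237890}{146105451} \approx 0.55602$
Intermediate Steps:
$k{\left(y \right)} = \frac{1312 + y}{2 y}$ ($k{\left(y \right)} = \frac{y + 1312}{y + y} = \frac{1312 + y}{2 y}$)
$\frac{3008811 + k{\left(-864 \right)}}{\left(\left(-594823 + 932352\right) + 1466143\right) + 3607641} = \frac{3008811 + \frac{1312 - 864}{2 \left(-864\right)}}{\left(\left(-594823 + 932352\right) + 1466143\right) + 3607641} = \frac{3008811 + \frac{1}{2} \left(- \frac{1}{864}\right) 448}{\left(337529 + 1466143\right) + 3607641} = \frac{3008811 - \frac{7}{27}}{1803672 + 3607641} = \frac{81237890}{27 \cdot 5411313} = \frac{81237890}{27} \cdot \frac{1}{5411313} = \frac{81237890}{146105451}$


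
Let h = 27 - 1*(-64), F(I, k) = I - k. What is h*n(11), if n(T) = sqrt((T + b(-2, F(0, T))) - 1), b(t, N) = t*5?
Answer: 0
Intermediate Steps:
b(t, N) = 5*t
n(T) = sqrt(-11 + T) (n(T) = sqrt((T + 5*(-2)) - 1) = sqrt((T - 10) - 1) = sqrt((-10 + T) - 1) = sqrt(-11 + T))
h = 91 (h = 27 + 64 = 91)
h*n(11) = 91*sqrt(-11 + 11) = 91*sqrt(0) = 91*0 = 0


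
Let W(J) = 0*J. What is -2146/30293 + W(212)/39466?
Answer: -2146/30293 ≈ -0.070841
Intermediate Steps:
W(J) = 0
-2146/30293 + W(212)/39466 = -2146/30293 + 0/39466 = -2146*1/30293 + 0*(1/39466) = -2146/30293 + 0 = -2146/30293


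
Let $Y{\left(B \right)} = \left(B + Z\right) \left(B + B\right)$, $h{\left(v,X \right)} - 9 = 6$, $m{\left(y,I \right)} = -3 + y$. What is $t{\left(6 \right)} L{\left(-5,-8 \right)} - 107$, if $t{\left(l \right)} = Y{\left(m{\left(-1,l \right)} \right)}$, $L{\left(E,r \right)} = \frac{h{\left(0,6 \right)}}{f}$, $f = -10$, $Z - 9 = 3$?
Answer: $-11$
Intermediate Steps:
$Z = 12$ ($Z = 9 + 3 = 12$)
$h{\left(v,X \right)} = 15$ ($h{\left(v,X \right)} = 9 + 6 = 15$)
$L{\left(E,r \right)} = - \frac{3}{2}$ ($L{\left(E,r \right)} = \frac{15}{-10} = 15 \left(- \frac{1}{10}\right) = - \frac{3}{2}$)
$Y{\left(B \right)} = 2 B \left(12 + B\right)$ ($Y{\left(B \right)} = \left(B + 12\right) \left(B + B\right) = \left(12 + B\right) 2 B = 2 B \left(12 + B\right)$)
$t{\left(l \right)} = -64$ ($t{\left(l \right)} = 2 \left(-3 - 1\right) \left(12 - 4\right) = 2 \left(-4\right) \left(12 - 4\right) = 2 \left(-4\right) 8 = -64$)
$t{\left(6 \right)} L{\left(-5,-8 \right)} - 107 = \left(-64\right) \left(- \frac{3}{2}\right) - 107 = 96 - 107 = -11$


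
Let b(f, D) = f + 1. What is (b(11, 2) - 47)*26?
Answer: -910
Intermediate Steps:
b(f, D) = 1 + f
(b(11, 2) - 47)*26 = ((1 + 11) - 47)*26 = (12 - 47)*26 = -35*26 = -910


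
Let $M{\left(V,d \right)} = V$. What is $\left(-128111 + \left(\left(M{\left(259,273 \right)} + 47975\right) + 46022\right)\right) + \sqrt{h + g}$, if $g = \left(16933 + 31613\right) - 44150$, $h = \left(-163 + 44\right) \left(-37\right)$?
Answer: $-33855 + \sqrt{8799} \approx -33761.0$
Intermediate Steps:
$h = 4403$ ($h = \left(-119\right) \left(-37\right) = 4403$)
$g = 4396$ ($g = 48546 - 44150 = 4396$)
$\left(-128111 + \left(\left(M{\left(259,273 \right)} + 47975\right) + 46022\right)\right) + \sqrt{h + g} = \left(-128111 + \left(\left(259 + 47975\right) + 46022\right)\right) + \sqrt{4403 + 4396} = \left(-128111 + \left(48234 + 46022\right)\right) + \sqrt{8799} = \left(-128111 + 94256\right) + \sqrt{8799} = -33855 + \sqrt{8799}$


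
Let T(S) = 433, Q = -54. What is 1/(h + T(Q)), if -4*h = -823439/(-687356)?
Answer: 2749424/1189677153 ≈ 0.0023111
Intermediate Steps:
h = -823439/2749424 (h = -(-823439)/(4*(-687356)) = -(-823439)*(-1)/(4*687356) = -¼*823439/687356 = -823439/2749424 ≈ -0.29950)
1/(h + T(Q)) = 1/(-823439/2749424 + 433) = 1/(1189677153/2749424) = 2749424/1189677153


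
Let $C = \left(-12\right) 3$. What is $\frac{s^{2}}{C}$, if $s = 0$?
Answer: $0$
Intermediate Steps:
$C = -36$
$\frac{s^{2}}{C} = \frac{0^{2}}{-36} = 0 \left(- \frac{1}{36}\right) = 0$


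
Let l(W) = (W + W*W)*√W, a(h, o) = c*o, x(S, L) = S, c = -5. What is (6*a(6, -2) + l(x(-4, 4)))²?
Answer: 3024 + 2880*I ≈ 3024.0 + 2880.0*I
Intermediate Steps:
a(h, o) = -5*o
l(W) = √W*(W + W²) (l(W) = (W + W²)*√W = √W*(W + W²))
(6*a(6, -2) + l(x(-4, 4)))² = (6*(-5*(-2)) + (-4)^(3/2)*(1 - 4))² = (6*10 - 8*I*(-3))² = (60 + 24*I)²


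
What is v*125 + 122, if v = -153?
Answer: -19003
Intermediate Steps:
v*125 + 122 = -153*125 + 122 = -19125 + 122 = -19003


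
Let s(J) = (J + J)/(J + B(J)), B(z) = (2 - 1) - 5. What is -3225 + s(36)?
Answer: -12891/4 ≈ -3222.8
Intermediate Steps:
B(z) = -4 (B(z) = 1 - 5 = -4)
s(J) = 2*J/(-4 + J) (s(J) = (J + J)/(J - 4) = (2*J)/(-4 + J) = 2*J/(-4 + J))
-3225 + s(36) = -3225 + 2*36/(-4 + 36) = -3225 + 2*36/32 = -3225 + 2*36*(1/32) = -3225 + 9/4 = -12891/4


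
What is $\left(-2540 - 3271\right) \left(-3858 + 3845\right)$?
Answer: $75543$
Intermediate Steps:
$\left(-2540 - 3271\right) \left(-3858 + 3845\right) = \left(-5811\right) \left(-13\right) = 75543$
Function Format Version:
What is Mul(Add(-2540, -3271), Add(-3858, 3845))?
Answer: 75543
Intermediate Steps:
Mul(Add(-2540, -3271), Add(-3858, 3845)) = Mul(-5811, -13) = 75543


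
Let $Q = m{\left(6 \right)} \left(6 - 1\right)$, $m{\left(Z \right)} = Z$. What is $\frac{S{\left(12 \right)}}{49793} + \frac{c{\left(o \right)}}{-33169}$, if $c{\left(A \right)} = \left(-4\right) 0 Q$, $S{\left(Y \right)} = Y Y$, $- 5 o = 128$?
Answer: $\frac{144}{49793} \approx 0.002892$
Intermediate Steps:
$o = - \frac{128}{5}$ ($o = \left(- \frac{1}{5}\right) 128 = - \frac{128}{5} \approx -25.6$)
$S{\left(Y \right)} = Y^{2}$
$Q = 30$ ($Q = 6 \left(6 - 1\right) = 6 \cdot 5 = 30$)
$c{\left(A \right)} = 0$ ($c{\left(A \right)} = \left(-4\right) 0 \cdot 30 = 0 \cdot 30 = 0$)
$\frac{S{\left(12 \right)}}{49793} + \frac{c{\left(o \right)}}{-33169} = \frac{12^{2}}{49793} + \frac{0}{-33169} = 144 \cdot \frac{1}{49793} + 0 \left(- \frac{1}{33169}\right) = \frac{144}{49793} + 0 = \frac{144}{49793}$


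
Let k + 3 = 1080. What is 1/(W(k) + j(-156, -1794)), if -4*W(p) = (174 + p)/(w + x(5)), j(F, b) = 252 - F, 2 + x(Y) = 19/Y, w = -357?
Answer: 2368/968229 ≈ 0.0024457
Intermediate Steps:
k = 1077 (k = -3 + 1080 = 1077)
x(Y) = -2 + 19/Y
W(p) = 145/1184 + 5*p/7104 (W(p) = -(174 + p)/(4*(-357 + (-2 + 19/5))) = -(174 + p)/(4*(-357 + 9/5)) = -(174 + p)/(4*(-1776/5)) = -(174 + p)*(-5)/(4*1776) = -(-145/296 - 5*p/1776)/4 = 145/1184 + 5*p/7104)
1/(W(k) + j(-156, -1794)) = 1/((145/1184 + (5/7104)*1077) + (252 - 1*(-156))) = 1/((145/1184 + 1795/2368) + (252 + 156)) = 1/(2085/2368 + 408) = 1/(968229/2368) = 2368/968229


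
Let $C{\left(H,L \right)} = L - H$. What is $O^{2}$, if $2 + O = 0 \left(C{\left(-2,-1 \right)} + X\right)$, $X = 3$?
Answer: $4$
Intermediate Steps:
$O = -2$ ($O = -2 + 0 \left(\left(-1 - -2\right) + 3\right) = -2 + 0 \left(\left(-1 + 2\right) + 3\right) = -2 + 0 \left(1 + 3\right) = -2 + 0 \cdot 4 = -2 + 0 = -2$)
$O^{2} = \left(-2\right)^{2} = 4$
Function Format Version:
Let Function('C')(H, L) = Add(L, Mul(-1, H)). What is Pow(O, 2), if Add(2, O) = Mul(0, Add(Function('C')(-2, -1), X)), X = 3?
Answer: 4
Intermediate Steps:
O = -2 (O = Add(-2, Mul(0, Add(Add(-1, Mul(-1, -2)), 3))) = Add(-2, Mul(0, Add(Add(-1, 2), 3))) = Add(-2, Mul(0, Add(1, 3))) = Add(-2, Mul(0, 4)) = Add(-2, 0) = -2)
Pow(O, 2) = Pow(-2, 2) = 4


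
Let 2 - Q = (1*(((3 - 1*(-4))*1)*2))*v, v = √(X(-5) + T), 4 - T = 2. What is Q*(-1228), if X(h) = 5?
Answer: -2456 + 17192*√7 ≈ 43030.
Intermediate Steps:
T = 2 (T = 4 - 1*2 = 4 - 2 = 2)
v = √7 (v = √(5 + 2) = √7 ≈ 2.6458)
Q = 2 - 14*√7 (Q = 2 - 1*(((3 - 1*(-4))*1)*2)*√7 = 2 - 1*(((3 + 4)*1)*2)*√7 = 2 - 1*((7*1)*2)*√7 = 2 - 1*(7*2)*√7 = 2 - 1*14*√7 = 2 - 14*√7 ≈ -35.041)
Q*(-1228) = (2 - 14*√7)*(-1228) = -2456 + 17192*√7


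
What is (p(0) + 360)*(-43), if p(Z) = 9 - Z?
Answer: -15867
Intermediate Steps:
(p(0) + 360)*(-43) = ((9 - 1*0) + 360)*(-43) = ((9 + 0) + 360)*(-43) = (9 + 360)*(-43) = 369*(-43) = -15867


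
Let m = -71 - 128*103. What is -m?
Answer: 13255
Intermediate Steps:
m = -13255 (m = -71 - 13184 = -13255)
-m = -1*(-13255) = 13255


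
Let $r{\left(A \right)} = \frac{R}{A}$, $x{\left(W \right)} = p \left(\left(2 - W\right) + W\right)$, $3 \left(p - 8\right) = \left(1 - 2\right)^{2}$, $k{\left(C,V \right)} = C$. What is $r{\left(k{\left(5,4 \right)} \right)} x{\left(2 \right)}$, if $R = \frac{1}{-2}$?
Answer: $- \frac{5}{3} \approx -1.6667$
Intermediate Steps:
$p = \frac{25}{3}$ ($p = 8 + \frac{\left(1 - 2\right)^{2}}{3} = 8 + \frac{\left(-1\right)^{2}}{3} = 8 + \frac{1}{3} \cdot 1 = 8 + \frac{1}{3} = \frac{25}{3} \approx 8.3333$)
$x{\left(W \right)} = \frac{50}{3}$ ($x{\left(W \right)} = \frac{25 \left(\left(2 - W\right) + W\right)}{3} = \frac{25}{3} \cdot 2 = \frac{50}{3}$)
$R = - \frac{1}{2} \approx -0.5$
$r{\left(A \right)} = - \frac{1}{2 A}$
$r{\left(k{\left(5,4 \right)} \right)} x{\left(2 \right)} = - \frac{1}{2 \cdot 5} \cdot \frac{50}{3} = \left(- \frac{1}{2}\right) \frac{1}{5} \cdot \frac{50}{3} = \left(- \frac{1}{10}\right) \frac{50}{3} = - \frac{5}{3}$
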